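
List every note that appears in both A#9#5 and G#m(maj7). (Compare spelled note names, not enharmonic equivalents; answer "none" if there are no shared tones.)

G#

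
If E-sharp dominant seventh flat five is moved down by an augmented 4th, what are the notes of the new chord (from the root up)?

Transposed root: E-sharp → B (augmented 4th down). So we spell B dominant seventh flat five:
Root: B
Major 3rd (3rd): D-sharp
Diminished 5th (5th): F
Minor 7th (7th): A

B D-sharp F A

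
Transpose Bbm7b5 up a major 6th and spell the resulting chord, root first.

G  Bb  Db  F

Transposed root: Bb → G (major 6th up). So we spell G half-diminished seventh:
Root: G
Minor 3rd (3rd): Bb
Diminished 5th (5th): Db
Minor 7th (7th): F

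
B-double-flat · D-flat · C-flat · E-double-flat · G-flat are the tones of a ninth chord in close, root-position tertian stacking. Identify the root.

C-flat

Stacking in thirds gives C-flat – E-double-flat – G-flat – B-double-flat – D-flat, so C-flat is the root — C-flat minor ninth.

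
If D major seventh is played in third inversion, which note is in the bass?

C-sharp

D major seventh in root position is D–F-sharp–A–C-sharp.
Third inversion places the seventh in the bass, which is C-sharp.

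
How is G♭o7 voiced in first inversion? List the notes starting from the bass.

Bbb Dbb Fbb Gb

G♭o7 = Gb–Bbb–Dbb–Fbb; first inversion → third (Bbb) lowest.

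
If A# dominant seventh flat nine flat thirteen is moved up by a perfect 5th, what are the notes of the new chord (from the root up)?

E#  G##  B#  D#  F#  C#

Transposed root: A# → E# (perfect 5th up). So we spell E# dominant seventh flat nine flat thirteen:
root → E#
3rd (major 3rd) → G##
5th (perfect 5th) → B#
7th (minor 7th) → D#
9th (minor 9th) → F#
13th (minor 13th) → C#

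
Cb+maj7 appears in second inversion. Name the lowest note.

G

Cb+maj7 in root position is Cb–Eb–G–Bb.
Second inversion places the fifth in the bass, which is G.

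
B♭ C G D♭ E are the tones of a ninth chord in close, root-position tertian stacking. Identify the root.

C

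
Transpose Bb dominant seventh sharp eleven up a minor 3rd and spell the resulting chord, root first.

A minor 3rd up from Bb is Db, so the new chord is Db dominant seventh sharp eleven.
- root: Db
- major 3rd: F
- perfect 5th: Ab
- minor 7th: Cb
- augmented 11th: G

Db  F  Ab  Cb  G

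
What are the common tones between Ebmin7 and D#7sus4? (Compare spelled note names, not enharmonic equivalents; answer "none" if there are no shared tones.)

none

Ebmin7 = Eb, Gb, Bb, Db.
D#7sus4 = D#, G#, A#, C#.
Shared: none.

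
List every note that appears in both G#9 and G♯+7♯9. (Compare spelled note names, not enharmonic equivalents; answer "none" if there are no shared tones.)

G#  B#  F#

G#9 = G#, B#, D#, F#, A#.
G♯+7♯9 = G#, B#, D##, F#, A##.
Shared: G#, B#, F#.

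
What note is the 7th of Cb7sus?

Root of Cb7sus = C♭. The 7th is a minor 7th: C♭ up a minor 7th → B𝄫.

B𝄫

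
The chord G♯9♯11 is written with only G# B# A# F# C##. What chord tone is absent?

G♯9♯11 = G#, B#, D#, F#, A#, C##. The voicing lacks the 5th (perfect 5th), D#.

D#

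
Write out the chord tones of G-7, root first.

G Bb D F

Root G, quality minor seventh:
root → G
3rd (minor 3rd) → Bb
5th (perfect 5th) → D
7th (minor 7th) → F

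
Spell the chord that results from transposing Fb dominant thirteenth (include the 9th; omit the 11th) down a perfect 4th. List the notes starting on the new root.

Transposed root: Fb → Cb (perfect 4th down). So we spell Cb dominant thirteenth:
root → Cb
3rd (major 3rd) → Eb
5th (perfect 5th) → Gb
7th (minor 7th) → Bbb
9th (major 9th) → Db
13th (major 13th) → Ab

Cb Eb Gb Bbb Db Ab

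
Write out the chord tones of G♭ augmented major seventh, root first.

Gb – Bb – D – F

G♭ augmented major seventh is an augmented major seventh built on Gb.
Root: Gb
Major 3rd (3rd): Bb
Augmented 5th (5th): D
Major 7th (7th): F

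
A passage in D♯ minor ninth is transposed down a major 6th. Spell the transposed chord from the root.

F#  A  C#  E  G#

A major 6th down from D# is F#, so the new chord is F# minor ninth.
root → F#
3rd (minor 3rd) → A
5th (perfect 5th) → C#
7th (minor 7th) → E
9th (major 9th) → G#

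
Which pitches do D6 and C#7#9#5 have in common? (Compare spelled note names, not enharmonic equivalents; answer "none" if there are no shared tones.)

D6: D F♯ A B
C#7#9#5: C♯ E♯ G𝄪 B D𝄪
Common to both → B.

B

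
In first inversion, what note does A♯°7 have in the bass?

C#

A♯°7 = A#–C#–E–G. First inversion → third in the bass = C#.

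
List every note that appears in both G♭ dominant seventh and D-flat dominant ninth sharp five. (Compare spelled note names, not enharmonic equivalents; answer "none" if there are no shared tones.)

Db

G♭ dominant seventh: Gb Bb Db Fb
D-flat dominant ninth sharp five: Db F A Cb Eb
Common to both → Db.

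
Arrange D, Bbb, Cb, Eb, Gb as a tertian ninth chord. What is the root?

Stacking in thirds gives Cb – Eb – Gb – Bbb – D, so Cb is the root — Cb dominant seventh sharp nine.

Cb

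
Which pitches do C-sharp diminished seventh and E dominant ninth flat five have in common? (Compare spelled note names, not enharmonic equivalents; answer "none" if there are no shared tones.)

E  B-flat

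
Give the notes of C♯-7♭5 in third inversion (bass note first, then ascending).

C♯-7♭5 = C#–E–G–B; third inversion → seventh (B) lowest.

B – C# – E – G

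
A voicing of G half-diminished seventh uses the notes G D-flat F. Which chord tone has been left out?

The full G half-diminished seventh chord is G, B-flat, D-flat, F.
Comparing with the voicing, the minor 3rd (3rd) — B-flat — is absent.

B-flat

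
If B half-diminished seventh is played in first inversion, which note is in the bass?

D

B half-diminished seventh in root position is B–D–F–A.
First inversion places the third in the bass, which is D.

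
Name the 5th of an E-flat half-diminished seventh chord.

Bbb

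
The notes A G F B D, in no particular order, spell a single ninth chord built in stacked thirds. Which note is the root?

G

Stacking in thirds gives G – B – D – F – A, so G is the root — G dominant ninth.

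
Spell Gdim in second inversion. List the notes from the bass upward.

D♭, G, B♭

Gdim = G–B♭–D♭; second inversion → fifth (D♭) lowest.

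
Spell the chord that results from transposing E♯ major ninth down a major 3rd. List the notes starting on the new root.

C#, E#, G#, B#, D#

A major 3rd down from E# is C#, so the new chord is C# major ninth.
root → C#
3rd (major 3rd) → E#
5th (perfect 5th) → G#
7th (major 7th) → B#
9th (major 9th) → D#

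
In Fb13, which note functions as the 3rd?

Fb13 is built on Fb; its 3rd is a major 3rd above the root.
A third above F uses the letter A, and the major 3rd above Fb is Ab.

Ab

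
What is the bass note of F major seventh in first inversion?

F major seventh in root position is F–A–C–E.
First inversion places the third in the bass, which is A.

A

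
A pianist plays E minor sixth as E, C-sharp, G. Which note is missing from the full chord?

E minor sixth = E, G, B, C-sharp. The voicing lacks the 5th (perfect 5th), B.

B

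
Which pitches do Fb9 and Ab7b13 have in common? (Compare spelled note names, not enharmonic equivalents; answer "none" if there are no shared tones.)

Fb, Ab, Gb

Fb9: Fb Ab Cb Ebb Gb
Ab7b13: Ab C Eb Gb Fb
Common to both → Fb, Ab, Gb.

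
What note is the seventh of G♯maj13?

F𝄪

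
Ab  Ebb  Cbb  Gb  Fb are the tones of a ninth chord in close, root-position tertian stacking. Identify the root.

Arranged so that each adjacent pair is a third by letter name: Fb – Ab – Cbb – Ebb – Gb.
The bottom of that stack, Fb, is the root (this is Fb dominant ninth flat five).

Fb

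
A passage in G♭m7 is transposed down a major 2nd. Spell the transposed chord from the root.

Transposed root: Gb → Fb (major 2nd down). So we spell Fb minor seventh:
root → Fb
3rd (minor 3rd) → Abb
5th (perfect 5th) → Cb
7th (minor 7th) → Ebb

Fb, Abb, Cb, Ebb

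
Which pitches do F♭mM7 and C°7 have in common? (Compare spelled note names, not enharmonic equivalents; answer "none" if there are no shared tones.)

Eb

F♭mM7: Fb Abb Cb Eb
C°7: C Eb Gb Bbb
Common to both → Eb.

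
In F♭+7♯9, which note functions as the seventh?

Root of F♭+7♯9 = Fb. The 7th is a minor 7th: Fb up a minor 7th → Ebb.

Ebb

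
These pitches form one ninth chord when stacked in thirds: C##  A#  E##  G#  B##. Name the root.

A#

Arranged so that each adjacent pair is a third by letter name: A# – C## – E## – G# – B##.
The bottom of that stack, A#, is the root (this is A# dominant seventh sharp nine sharp five).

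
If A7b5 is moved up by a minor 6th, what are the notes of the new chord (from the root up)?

F  A  Cb  Eb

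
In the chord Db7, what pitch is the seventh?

Cb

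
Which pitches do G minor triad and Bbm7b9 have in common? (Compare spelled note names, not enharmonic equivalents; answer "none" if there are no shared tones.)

Bb

G minor triad: G Bb D
Bbm7b9: Bb Db F Ab Cb
Common to both → Bb.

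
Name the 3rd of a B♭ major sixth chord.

Root of B♭ major sixth = B-flat. The 3rd is a major 3rd: B-flat up a major 3rd → D.

D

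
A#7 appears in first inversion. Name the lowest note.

C𝄪

A#7 = A♯–C𝄪–E♯–G♯. First inversion → third in the bass = C𝄪.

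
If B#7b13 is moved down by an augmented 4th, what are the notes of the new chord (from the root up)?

F♯, A♯, C♯, E, D

An augmented 4th down from B♯ is F♯, so the new chord is F♯ dominant seventh flat thirteen.
Root: F♯
Major 3rd (3rd): A♯
Perfect 5th (5th): C♯
Minor 7th (7th): E
Minor 13th (13th): D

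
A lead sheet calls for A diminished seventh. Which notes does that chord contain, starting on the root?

A C E-flat G-flat

A diminished seventh: diminished seventh on A.
Root: A
Minor 3rd (3rd): C
Diminished 5th (5th): E-flat
Diminished 7th (7th): G-flat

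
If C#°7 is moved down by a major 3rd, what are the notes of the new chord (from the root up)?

A, C, E♭, G♭

Transposed root: C♯ → A (major 3rd down). So we spell A diminished seventh:
Root: A
Minor 3rd (3rd): C
Diminished 5th (5th): E♭
Diminished 7th (7th): G♭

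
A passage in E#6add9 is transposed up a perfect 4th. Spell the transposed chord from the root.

A#, C##, E#, F##, B#

A perfect 4th up from E# is A#, so the new chord is A# six-nine.
Root: A#
Major 3rd (3rd): C##
Perfect 5th (5th): E#
Major 6th (6th): F##
Major 9th (9th): B#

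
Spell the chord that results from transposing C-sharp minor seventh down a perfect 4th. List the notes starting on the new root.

G#, B, D#, F#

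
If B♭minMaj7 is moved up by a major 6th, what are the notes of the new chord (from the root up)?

G – Bb – D – F#

Transposed root: Bb → G (major 6th up). So we spell G minor-major seventh:
G — root
Bb — minor 3rd
D — perfect 5th
F# — major 7th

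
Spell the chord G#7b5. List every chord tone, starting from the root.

G# – B# – D – F#

G#7b5 is a dominant seventh flat five built on G#.
- root: G#
- major 3rd: B#
- diminished 5th: D
- minor 7th: F#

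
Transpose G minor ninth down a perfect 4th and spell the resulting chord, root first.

G down a perfect 4th → D. New chord: D minor ninth.
- root: D
- minor 3rd: F
- perfect 5th: A
- minor 7th: C
- major 9th: E

D – F – A – C – E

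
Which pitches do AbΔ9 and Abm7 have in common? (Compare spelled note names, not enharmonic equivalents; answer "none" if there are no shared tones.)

A♭, E♭

AbΔ9 = A♭, C, E♭, G, B♭.
Abm7 = A♭, C♭, E♭, G♭.
Shared: A♭, E♭.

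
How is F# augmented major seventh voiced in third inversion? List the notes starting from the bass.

E♯  F♯  A♯  C𝄪

In root position, F# augmented major seventh is F♯–A♯–C𝄪–E♯.
Third inversion puts the seventh (E♯) in the bass.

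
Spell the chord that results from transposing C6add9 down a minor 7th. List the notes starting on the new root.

D, F#, A, B, E

C down a minor 7th → D. New chord: D six-nine.
Root: D
Major 3rd (3rd): F#
Perfect 5th (5th): A
Major 6th (6th): B
Major 9th (9th): E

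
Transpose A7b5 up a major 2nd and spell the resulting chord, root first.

Transposed root: A → B (major 2nd up). So we spell B dominant seventh flat five:
B — root
D# — major 3rd
F — diminished 5th
A — minor 7th

B D# F A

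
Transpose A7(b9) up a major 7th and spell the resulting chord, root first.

G# B# D# F# A

Transposed root: A → G# (major 7th up). So we spell G# dominant seventh flat nine:
- root: G#
- major 3rd: B#
- perfect 5th: D#
- minor 7th: F#
- minor 9th: A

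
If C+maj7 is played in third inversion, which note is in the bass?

B

C+maj7 in root position is C–E–G#–B.
Third inversion places the seventh in the bass, which is B.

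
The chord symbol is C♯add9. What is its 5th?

G#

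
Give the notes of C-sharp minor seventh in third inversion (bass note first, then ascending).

In root position, C-sharp minor seventh is C-sharp–E–G-sharp–B.
Third inversion puts the seventh (B) in the bass.

B  C-sharp  E  G-sharp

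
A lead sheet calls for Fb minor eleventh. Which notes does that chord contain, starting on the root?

Root F♭, quality minor eleventh:
Root: F♭
Minor 3rd (3rd): A𝄫
Perfect 5th (5th): C♭
Minor 7th (7th): E𝄫
Major 9th (9th): G♭
Perfect 11th (11th): B𝄫

F♭, A𝄫, C♭, E𝄫, G♭, B𝄫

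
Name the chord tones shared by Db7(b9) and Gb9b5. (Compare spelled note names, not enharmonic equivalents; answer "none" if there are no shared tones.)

Db7(b9) = D♭, F, A♭, C♭, E𝄫.
Gb9b5 = G♭, B♭, D𝄫, F♭, A♭.
Shared: A♭.

A♭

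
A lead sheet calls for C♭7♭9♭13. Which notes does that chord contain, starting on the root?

C♭7♭9♭13 is a dominant seventh flat nine flat thirteen built on Cb.
Root: Cb
Major 3rd (3rd): Eb
Perfect 5th (5th): Gb
Minor 7th (7th): Bbb
Minor 9th (9th): Dbb
Minor 13th (13th): Abb

Cb, Eb, Gb, Bbb, Dbb, Abb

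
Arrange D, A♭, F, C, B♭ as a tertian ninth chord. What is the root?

Arranged so that each adjacent pair is a third by letter name: B♭ – D – F – A♭ – C.
The bottom of that stack, B♭, is the root (this is B♭ dominant ninth).

B♭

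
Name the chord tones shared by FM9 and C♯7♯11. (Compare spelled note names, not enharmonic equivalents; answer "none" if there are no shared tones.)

none

FM9 = F, A, C, E, G.
C♯7♯11 = C#, E#, G#, B, F##.
Shared: none.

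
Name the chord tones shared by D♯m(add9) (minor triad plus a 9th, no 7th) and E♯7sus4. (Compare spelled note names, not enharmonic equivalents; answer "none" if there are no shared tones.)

D♯  A♯  E♯

D♯m(add9): D♯ F♯ A♯ E♯
E♯7sus4: E♯ A♯ B♯ D♯
Common to both → D♯, A♯, E♯.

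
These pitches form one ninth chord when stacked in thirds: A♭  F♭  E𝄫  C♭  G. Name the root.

F♭

Arranged so that each adjacent pair is a third by letter name: F♭ – A♭ – C♭ – E𝄫 – G.
The bottom of that stack, F♭, is the root (this is F♭ dominant seventh sharp nine).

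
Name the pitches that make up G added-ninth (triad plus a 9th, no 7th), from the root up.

Root G, quality added-ninth:
G — root
B — major 3rd
D — perfect 5th
A — major 9th

G  B  D  A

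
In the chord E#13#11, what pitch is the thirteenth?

C##

Root of E#13#11 = E#. The 13th is a major 13th: E# up a major 13th → C##.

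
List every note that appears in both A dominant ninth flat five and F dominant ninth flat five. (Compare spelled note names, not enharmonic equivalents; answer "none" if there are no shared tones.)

A dominant ninth flat five: A C-sharp E-flat G B
F dominant ninth flat five: F A C-flat E-flat G
Common to both → A, E-flat, G.

A, E-flat, G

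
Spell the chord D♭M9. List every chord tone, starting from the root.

Db, F, Ab, C, Eb

Root Db, quality major ninth:
Root: Db
Major 3rd (3rd): F
Perfect 5th (5th): Ab
Major 7th (7th): C
Major 9th (9th): Eb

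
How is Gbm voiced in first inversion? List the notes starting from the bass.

In root position, Gbm is Gb–Bbb–Db.
First inversion puts the third (Bbb) in the bass.

Bbb Db Gb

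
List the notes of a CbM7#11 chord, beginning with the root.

Cb Eb Gb Bb F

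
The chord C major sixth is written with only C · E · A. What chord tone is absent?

G

The full C major sixth chord is C, E, G, A.
Comparing with the voicing, the perfect 5th (5th) — G — is absent.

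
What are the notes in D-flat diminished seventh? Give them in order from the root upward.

D♭ F♭ A𝄫 C𝄫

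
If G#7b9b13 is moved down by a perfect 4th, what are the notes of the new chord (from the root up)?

D# – F## – A# – C# – E – B

G# down a perfect 4th → D#. New chord: D# dominant seventh flat nine flat thirteen.
D# — root
F## — major 3rd
A# — perfect 5th
C# — minor 7th
E — minor 9th
B — minor 13th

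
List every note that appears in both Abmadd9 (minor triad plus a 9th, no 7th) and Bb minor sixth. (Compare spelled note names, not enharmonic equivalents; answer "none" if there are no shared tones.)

Abmadd9: A♭ C♭ E♭ B♭
Bb minor sixth: B♭ D♭ F G
Common to both → B♭.

B♭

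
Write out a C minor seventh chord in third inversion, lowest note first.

In root position, C minor seventh is C–Eb–G–Bb.
Third inversion puts the seventh (Bb) in the bass.

Bb, C, Eb, G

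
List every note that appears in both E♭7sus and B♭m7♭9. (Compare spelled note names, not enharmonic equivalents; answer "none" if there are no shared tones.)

E♭7sus: Eb Ab Bb Db
B♭m7♭9: Bb Db F Ab Cb
Common to both → Ab, Bb, Db.

Ab – Bb – Db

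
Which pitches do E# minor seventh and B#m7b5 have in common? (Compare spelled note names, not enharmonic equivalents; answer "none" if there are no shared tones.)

E# minor seventh: E# G# B# D#
B#m7b5: B# D# F# A#
Common to both → B#, D#.

B#  D#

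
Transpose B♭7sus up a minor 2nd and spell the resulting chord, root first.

Bb up a minor 2nd → Cb. New chord: Cb dominant seventh suspended fourth.
- root: Cb
- perfect 4th: Fb
- perfect 5th: Gb
- minor 7th: Bbb

Cb  Fb  Gb  Bbb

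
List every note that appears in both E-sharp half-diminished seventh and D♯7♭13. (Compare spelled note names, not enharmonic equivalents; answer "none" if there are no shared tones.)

B  D#

E-sharp half-diminished seventh = E#, G#, B, D#.
D♯7♭13 = D#, F##, A#, C#, B.
Shared: B, D#.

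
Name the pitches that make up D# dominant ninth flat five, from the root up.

D# dominant ninth flat five is a dominant ninth flat five built on D-sharp.
root → D-sharp
3rd (major 3rd) → F-double-sharp
5th (diminished 5th) → A
7th (minor 7th) → C-sharp
9th (major 9th) → E-sharp

D-sharp  F-double-sharp  A  C-sharp  E-sharp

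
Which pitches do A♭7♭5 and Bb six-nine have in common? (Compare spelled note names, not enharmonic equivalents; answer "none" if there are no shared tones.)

C

A♭7♭5: A♭ C E𝄫 G♭
Bb six-nine: B♭ D F G C
Common to both → C.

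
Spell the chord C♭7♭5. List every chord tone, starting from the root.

C♭7♭5: dominant seventh flat five on Cb.
Root: Cb
Major 3rd (3rd): Eb
Diminished 5th (5th): Gbb
Minor 7th (7th): Bbb

Cb Eb Gbb Bbb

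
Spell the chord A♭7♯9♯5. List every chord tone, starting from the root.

A♭7♯9♯5 is a dominant seventh sharp nine sharp five built on A♭.
root → A♭
3rd (major 3rd) → C
5th (augmented 5th) → E
7th (minor 7th) → G♭
9th (augmented 9th) → B

A♭ – C – E – G♭ – B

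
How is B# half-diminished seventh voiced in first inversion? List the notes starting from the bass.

B# half-diminished seventh = B#–D#–F#–A#; first inversion → third (D#) lowest.

D#, F#, A#, B#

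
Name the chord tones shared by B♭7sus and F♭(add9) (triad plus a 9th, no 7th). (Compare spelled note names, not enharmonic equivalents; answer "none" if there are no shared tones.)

B♭7sus: Bb Eb F Ab
F♭(add9): Fb Ab Cb Gb
Common to both → Ab.

Ab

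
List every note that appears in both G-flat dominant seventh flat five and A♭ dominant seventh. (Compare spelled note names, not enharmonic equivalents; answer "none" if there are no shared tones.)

G-flat

G-flat dominant seventh flat five = G-flat, B-flat, D-double-flat, F-flat.
A♭ dominant seventh = A-flat, C, E-flat, G-flat.
Shared: G-flat.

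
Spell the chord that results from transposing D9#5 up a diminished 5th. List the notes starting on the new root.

Transposed root: D → Ab (diminished 5th up). So we spell Ab dominant ninth sharp five:
- root: Ab
- major 3rd: C
- augmented 5th: E
- minor 7th: Gb
- major 9th: Bb

Ab  C  E  Gb  Bb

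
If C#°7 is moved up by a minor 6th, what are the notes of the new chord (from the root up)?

Transposed root: C# → A (minor 6th up). So we spell A diminished seventh:
- root: A
- minor 3rd: C
- diminished 5th: Eb
- diminished 7th: Gb

A  C  Eb  Gb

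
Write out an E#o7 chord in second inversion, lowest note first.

B, D, E#, G#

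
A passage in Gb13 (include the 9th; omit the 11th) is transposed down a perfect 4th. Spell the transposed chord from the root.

Transposed root: Gb → Db (perfect 4th down). So we spell Db dominant thirteenth:
- root: Db
- major 3rd: F
- perfect 5th: Ab
- minor 7th: Cb
- major 9th: Eb
- major 13th: Bb

Db, F, Ab, Cb, Eb, Bb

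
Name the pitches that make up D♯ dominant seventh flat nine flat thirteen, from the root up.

D-sharp F-double-sharp A-sharp C-sharp E B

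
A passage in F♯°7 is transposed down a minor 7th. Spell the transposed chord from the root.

Transposed root: F# → G# (minor 7th down). So we spell G# diminished seventh:
root → G#
3rd (minor 3rd) → B
5th (diminished 5th) → D
7th (diminished 7th) → F

G#  B  D  F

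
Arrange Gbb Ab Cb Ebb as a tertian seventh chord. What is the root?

Ab

Arranged so that each adjacent pair is a third by letter name: Ab – Cb – Ebb – Gbb.
The bottom of that stack, Ab, is the root (this is Ab diminished seventh).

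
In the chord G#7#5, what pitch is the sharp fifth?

G#7#5 is built on G#; its 5th is an augmented 5th above the root.
A fifth above G uses the letter D, and the augmented 5th above G# is D##.

D##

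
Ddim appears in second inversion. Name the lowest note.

Ddim = D–F–Ab. Second inversion → fifth in the bass = Ab.

Ab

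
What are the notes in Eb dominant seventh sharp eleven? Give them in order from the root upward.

Eb dominant seventh sharp eleven: dominant seventh sharp eleven on E-flat.
- root: E-flat
- major 3rd: G
- perfect 5th: B-flat
- minor 7th: D-flat
- augmented 11th: A

E-flat, G, B-flat, D-flat, A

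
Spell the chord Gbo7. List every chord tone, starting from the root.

Gbo7: diminished seventh on Gb.
root → Gb
3rd (minor 3rd) → Bbb
5th (diminished 5th) → Dbb
7th (diminished 7th) → Fbb

Gb – Bbb – Dbb – Fbb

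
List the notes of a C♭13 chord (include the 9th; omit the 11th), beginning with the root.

Cb  Eb  Gb  Bbb  Db  Ab

C♭13 is a dominant thirteenth built on Cb.
root → Cb
3rd (major 3rd) → Eb
5th (perfect 5th) → Gb
7th (minor 7th) → Bbb
9th (major 9th) → Db
13th (major 13th) → Ab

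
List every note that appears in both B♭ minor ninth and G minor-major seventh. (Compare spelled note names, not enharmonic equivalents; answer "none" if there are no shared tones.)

B-flat

B♭ minor ninth = B-flat, D-flat, F, A-flat, C.
G minor-major seventh = G, B-flat, D, F-sharp.
Shared: B-flat.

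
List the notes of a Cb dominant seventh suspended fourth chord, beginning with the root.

Cb dominant seventh suspended fourth is a dominant seventh suspended fourth built on C-flat.
root → C-flat
4th (perfect 4th) → F-flat
5th (perfect 5th) → G-flat
7th (minor 7th) → B-double-flat

C-flat  F-flat  G-flat  B-double-flat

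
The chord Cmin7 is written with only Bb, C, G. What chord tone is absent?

The full Cmin7 chord is C, Eb, G, Bb.
Comparing with the voicing, the minor 3rd (3rd) — Eb — is absent.

Eb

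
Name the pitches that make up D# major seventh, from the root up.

D-sharp F-double-sharp A-sharp C-double-sharp

D# major seventh: major seventh on D-sharp.
root → D-sharp
3rd (major 3rd) → F-double-sharp
5th (perfect 5th) → A-sharp
7th (major 7th) → C-double-sharp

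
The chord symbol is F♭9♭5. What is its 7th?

F♭9♭5 is built on Fb; its 7th is a minor 7th above the root.
A seventh above F uses the letter E, and the minor 7th above Fb is Ebb.

Ebb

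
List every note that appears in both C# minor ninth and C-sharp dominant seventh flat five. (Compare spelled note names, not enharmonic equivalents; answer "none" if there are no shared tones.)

C-sharp B

C# minor ninth: C-sharp E G-sharp B D-sharp
C-sharp dominant seventh flat five: C-sharp E-sharp G B
Common to both → C-sharp, B.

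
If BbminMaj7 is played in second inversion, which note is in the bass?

BbminMaj7 in root position is Bb–Db–F–A.
Second inversion places the fifth in the bass, which is F.

F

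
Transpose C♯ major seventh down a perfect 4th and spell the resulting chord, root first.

G-sharp – B-sharp – D-sharp – F-double-sharp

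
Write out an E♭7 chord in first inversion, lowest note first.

E♭7 = Eb–G–Bb–Db; first inversion → third (G) lowest.

G Bb Db Eb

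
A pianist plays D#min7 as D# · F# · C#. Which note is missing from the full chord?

The full D#min7 chord is D#, F#, A#, C#.
Comparing with the voicing, the perfect 5th (5th) — A# — is absent.

A#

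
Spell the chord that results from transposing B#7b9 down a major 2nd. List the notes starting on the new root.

A♯, C𝄪, E♯, G♯, B

A major 2nd down from B♯ is A♯, so the new chord is A♯ dominant seventh flat nine.
- root: A♯
- major 3rd: C𝄪
- perfect 5th: E♯
- minor 7th: G♯
- minor 9th: B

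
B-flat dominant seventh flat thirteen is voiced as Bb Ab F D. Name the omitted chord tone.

The full B-flat dominant seventh flat thirteen chord is Bb, D, F, Ab, Gb.
Comparing with the voicing, the minor 13th (13th) — Gb — is absent.

Gb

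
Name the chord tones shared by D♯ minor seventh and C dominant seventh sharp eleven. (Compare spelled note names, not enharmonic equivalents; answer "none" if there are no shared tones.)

D♯ minor seventh: D# F# A# C#
C dominant seventh sharp eleven: C E G Bb F#
Common to both → F#.

F#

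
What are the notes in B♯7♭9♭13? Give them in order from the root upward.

B#  D##  F##  A#  C#  G#

B♯7♭9♭13: dominant seventh flat nine flat thirteen on B#.
B# — root
D## — major 3rd
F## — perfect 5th
A# — minor 7th
C# — minor 9th
G# — minor 13th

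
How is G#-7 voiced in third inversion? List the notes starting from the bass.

F#  G#  B  D#

In root position, G#-7 is G#–B–D#–F#.
Third inversion puts the seventh (F#) in the bass.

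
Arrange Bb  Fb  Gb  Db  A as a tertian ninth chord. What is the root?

Stacking in thirds gives Gb – Bb – Db – Fb – A, so Gb is the root — Gb dominant seventh sharp nine.

Gb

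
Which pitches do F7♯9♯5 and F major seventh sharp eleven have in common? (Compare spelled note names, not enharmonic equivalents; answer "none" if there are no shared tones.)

F A

F7♯9♯5 = F, A, C#, Eb, G#.
F major seventh sharp eleven = F, A, C, E, B.
Shared: F, A.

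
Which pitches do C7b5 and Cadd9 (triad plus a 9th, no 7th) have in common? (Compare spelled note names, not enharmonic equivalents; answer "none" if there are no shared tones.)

C, E

C7b5: C E Gb Bb
Cadd9: C E G D
Common to both → C, E.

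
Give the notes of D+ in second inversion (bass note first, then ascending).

In root position, D+ is D–F#–A#.
Second inversion puts the fifth (A#) in the bass.

A# – D – F#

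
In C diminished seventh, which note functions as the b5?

G♭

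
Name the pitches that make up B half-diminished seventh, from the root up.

B  D  F  A

Root B, quality half-diminished seventh:
root → B
3rd (minor 3rd) → D
5th (diminished 5th) → F
7th (minor 7th) → A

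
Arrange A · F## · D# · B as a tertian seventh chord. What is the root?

Stacking in thirds gives B – D# – F## – A, so B is the root — B augmented seventh.

B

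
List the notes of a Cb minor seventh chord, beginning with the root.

Cb minor seventh is a minor seventh built on Cb.
- root: Cb
- minor 3rd: Ebb
- perfect 5th: Gb
- minor 7th: Bbb

Cb – Ebb – Gb – Bbb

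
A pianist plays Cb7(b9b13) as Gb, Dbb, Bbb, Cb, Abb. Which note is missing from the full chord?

The full Cb7(b9b13) chord is Cb, Eb, Gb, Bbb, Dbb, Abb.
Comparing with the voicing, the major 3rd (3rd) — Eb — is absent.

Eb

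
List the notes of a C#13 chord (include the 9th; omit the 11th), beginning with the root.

C#, E#, G#, B, D#, A#

C#13: dominant thirteenth on C#.
root → C#
3rd (major 3rd) → E#
5th (perfect 5th) → G#
7th (minor 7th) → B
9th (major 9th) → D#
13th (major 13th) → A#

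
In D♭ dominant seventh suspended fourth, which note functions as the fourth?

G♭

D♭ dominant seventh suspended fourth is built on D♭; its 4th is a perfect 4th above the root.
A fourth above D uses the letter G, and the perfect 4th above D♭ is G♭.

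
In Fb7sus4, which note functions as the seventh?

Root of Fb7sus4 = Fb. The 7th is a minor 7th: Fb up a minor 7th → Ebb.

Ebb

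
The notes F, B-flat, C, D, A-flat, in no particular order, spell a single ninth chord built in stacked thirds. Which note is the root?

B-flat

Stacking in thirds gives B-flat – D – F – A-flat – C, so B-flat is the root — B-flat dominant ninth.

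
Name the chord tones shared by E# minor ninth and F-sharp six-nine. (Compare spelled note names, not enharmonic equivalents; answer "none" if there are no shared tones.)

G-sharp, D-sharp

E# minor ninth = E-sharp, G-sharp, B-sharp, D-sharp, F-double-sharp.
F-sharp six-nine = F-sharp, A-sharp, C-sharp, D-sharp, G-sharp.
Shared: G-sharp, D-sharp.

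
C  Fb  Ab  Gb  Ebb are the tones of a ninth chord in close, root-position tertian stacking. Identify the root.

Fb

Stacking in thirds gives Fb – Ab – C – Ebb – Gb, so Fb is the root — Fb dominant ninth sharp five.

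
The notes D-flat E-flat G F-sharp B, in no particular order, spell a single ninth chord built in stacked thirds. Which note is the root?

E-flat

Arranged so that each adjacent pair is a third by letter name: E-flat – G – B – D-flat – F-sharp.
The bottom of that stack, E-flat, is the root (this is E-flat dominant seventh sharp nine sharp five).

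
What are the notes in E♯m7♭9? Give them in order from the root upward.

E# – G# – B# – D# – F#

E♯m7♭9 is a minor seventh flat nine built on E#.
root → E#
3rd (minor 3rd) → G#
5th (perfect 5th) → B#
7th (minor 7th) → D#
9th (minor 9th) → F#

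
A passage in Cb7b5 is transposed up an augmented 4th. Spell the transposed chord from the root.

An augmented 4th up from Cb is F, so the new chord is F dominant seventh flat five.
- root: F
- major 3rd: A
- diminished 5th: Cb
- minor 7th: Eb

F, A, Cb, Eb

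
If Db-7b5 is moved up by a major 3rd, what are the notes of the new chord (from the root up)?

F  Ab  Cb  Eb

Transposed root: Db → F (major 3rd up). So we spell F half-diminished seventh:
F — root
Ab — minor 3rd
Cb — diminished 5th
Eb — minor 7th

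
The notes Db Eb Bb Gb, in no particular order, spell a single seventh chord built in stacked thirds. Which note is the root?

Eb

Arranged so that each adjacent pair is a third by letter name: Eb – Gb – Bb – Db.
The bottom of that stack, Eb, is the root (this is Eb minor seventh).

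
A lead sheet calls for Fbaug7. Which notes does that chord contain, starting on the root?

Fbaug7: augmented seventh on Fb.
Fb — root
Ab — major 3rd
C — augmented 5th
Ebb — minor 7th

Fb, Ab, C, Ebb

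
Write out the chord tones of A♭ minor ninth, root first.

A-flat, C-flat, E-flat, G-flat, B-flat

A♭ minor ninth: minor ninth on A-flat.
root → A-flat
3rd (minor 3rd) → C-flat
5th (perfect 5th) → E-flat
7th (minor 7th) → G-flat
9th (major 9th) → B-flat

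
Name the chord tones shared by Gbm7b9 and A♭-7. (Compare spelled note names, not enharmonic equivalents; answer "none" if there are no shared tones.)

Gb

Gbm7b9: Gb Bbb Db Fb Abb
A♭-7: Ab Cb Eb Gb
Common to both → Gb.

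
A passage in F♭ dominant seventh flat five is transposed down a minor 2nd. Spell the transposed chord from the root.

E♭, G, B𝄫, D♭

A minor 2nd down from F♭ is E♭, so the new chord is E♭ dominant seventh flat five.
root → E♭
3rd (major 3rd) → G
5th (diminished 5th) → B𝄫
7th (minor 7th) → D♭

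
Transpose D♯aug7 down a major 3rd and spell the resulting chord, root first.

D♯ down a major 3rd → B. New chord: B augmented seventh.
Root: B
Major 3rd (3rd): D♯
Augmented 5th (5th): F𝄪
Minor 7th (7th): A

B  D♯  F𝄪  A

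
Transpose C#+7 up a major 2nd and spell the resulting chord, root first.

D#  F##  A##  C#

C# up a major 2nd → D#. New chord: D# augmented seventh.
D# — root
F## — major 3rd
A## — augmented 5th
C# — minor 7th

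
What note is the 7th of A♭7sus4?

Gb

Root of A♭7sus4 = Ab. The 7th is a minor 7th: Ab up a minor 7th → Gb.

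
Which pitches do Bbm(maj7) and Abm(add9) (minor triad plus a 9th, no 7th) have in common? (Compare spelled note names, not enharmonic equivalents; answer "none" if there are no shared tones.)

Bb

Bbm(maj7) = Bb, Db, F, A.
Abm(add9) = Ab, Cb, Eb, Bb.
Shared: Bb.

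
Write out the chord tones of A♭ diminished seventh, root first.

A♭ diminished seventh is a diminished seventh built on Ab.
Root: Ab
Minor 3rd (3rd): Cb
Diminished 5th (5th): Ebb
Diminished 7th (7th): Gbb

Ab, Cb, Ebb, Gbb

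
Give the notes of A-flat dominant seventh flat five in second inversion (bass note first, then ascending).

E𝄫 G♭ A♭ C

In root position, A-flat dominant seventh flat five is A♭–C–E𝄫–G♭.
Second inversion puts the fifth (E𝄫) in the bass.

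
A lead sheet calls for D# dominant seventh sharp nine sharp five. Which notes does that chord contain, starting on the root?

D# dominant seventh sharp nine sharp five: dominant seventh sharp nine sharp five on D-sharp.
root → D-sharp
3rd (major 3rd) → F-double-sharp
5th (augmented 5th) → A-double-sharp
7th (minor 7th) → C-sharp
9th (augmented 9th) → E-double-sharp

D-sharp, F-double-sharp, A-double-sharp, C-sharp, E-double-sharp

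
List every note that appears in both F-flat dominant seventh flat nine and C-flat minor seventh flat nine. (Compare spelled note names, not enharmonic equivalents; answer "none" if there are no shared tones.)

C-flat, E-double-flat

F-flat dominant seventh flat nine = F-flat, A-flat, C-flat, E-double-flat, G-double-flat.
C-flat minor seventh flat nine = C-flat, E-double-flat, G-flat, B-double-flat, D-double-flat.
Shared: C-flat, E-double-flat.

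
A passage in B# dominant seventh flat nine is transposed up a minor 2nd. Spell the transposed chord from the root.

C-sharp – E-sharp – G-sharp – B – D

Transposed root: B-sharp → C-sharp (minor 2nd up). So we spell C-sharp dominant seventh flat nine:
root → C-sharp
3rd (major 3rd) → E-sharp
5th (perfect 5th) → G-sharp
7th (minor 7th) → B
9th (minor 9th) → D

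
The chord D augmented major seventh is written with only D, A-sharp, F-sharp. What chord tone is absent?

The full D augmented major seventh chord is D, F-sharp, A-sharp, C-sharp.
Comparing with the voicing, the major 7th (7th) — C-sharp — is absent.

C-sharp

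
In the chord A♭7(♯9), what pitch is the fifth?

A♭7(♯9) is built on Ab; its 5th is a perfect 5th above the root.
A fifth above A uses the letter E, and the perfect 5th above Ab is Eb.

Eb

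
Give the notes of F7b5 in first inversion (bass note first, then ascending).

A  Cb  Eb  F

F7b5 = F–A–Cb–Eb; first inversion → third (A) lowest.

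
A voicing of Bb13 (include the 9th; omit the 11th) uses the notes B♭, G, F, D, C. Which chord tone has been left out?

A♭

The full Bb13 chord is B♭, D, F, A♭, C, G.
Comparing with the voicing, the minor 7th (7th) — A♭ — is absent.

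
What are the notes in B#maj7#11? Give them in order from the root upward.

B#, D##, F##, A##, E##

B#maj7#11: major seventh sharp eleven on B#.
- root: B#
- major 3rd: D##
- perfect 5th: F##
- major 7th: A##
- augmented 11th: E##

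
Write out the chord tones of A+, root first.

A – C# – E#

Root A, quality augmented triad:
A — root
C# — major 3rd
E# — augmented 5th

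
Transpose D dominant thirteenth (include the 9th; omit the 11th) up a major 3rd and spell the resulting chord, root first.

F#  A#  C#  E  G#  D#

Transposed root: D → F# (major 3rd up). So we spell F# dominant thirteenth:
- root: F#
- major 3rd: A#
- perfect 5th: C#
- minor 7th: E
- major 9th: G#
- major 13th: D#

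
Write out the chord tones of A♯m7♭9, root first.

A♯m7♭9: minor seventh flat nine on A#.
- root: A#
- minor 3rd: C#
- perfect 5th: E#
- minor 7th: G#
- minor 9th: B

A# C# E# G# B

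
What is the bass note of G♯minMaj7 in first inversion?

G♯minMaj7 in root position is G#–B–D#–F##.
First inversion places the third in the bass, which is B.

B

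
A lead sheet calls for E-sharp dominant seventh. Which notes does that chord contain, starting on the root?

E♯ G𝄪 B♯ D♯

E-sharp dominant seventh: dominant seventh on E♯.
- root: E♯
- major 3rd: G𝄪
- perfect 5th: B♯
- minor 7th: D♯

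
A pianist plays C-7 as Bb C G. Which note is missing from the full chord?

C-7 = C, Eb, G, Bb. The voicing lacks the 3rd (minor 3rd), Eb.

Eb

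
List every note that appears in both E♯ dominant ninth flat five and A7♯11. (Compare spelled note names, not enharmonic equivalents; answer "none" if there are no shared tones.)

E♯ dominant ninth flat five = E#, G##, B, D#, F##.
A7♯11 = A, C#, E, G, D#.
Shared: D#.

D#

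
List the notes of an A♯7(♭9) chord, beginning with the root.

Root A#, quality dominant seventh flat nine:
- root: A#
- major 3rd: C##
- perfect 5th: E#
- minor 7th: G#
- minor 9th: B

A#, C##, E#, G#, B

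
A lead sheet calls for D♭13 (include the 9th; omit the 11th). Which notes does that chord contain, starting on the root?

D♭13 is a dominant thirteenth built on Db.
Db — root
F — major 3rd
Ab — perfect 5th
Cb — minor 7th
Eb — major 9th
Bb — major 13th

Db  F  Ab  Cb  Eb  Bb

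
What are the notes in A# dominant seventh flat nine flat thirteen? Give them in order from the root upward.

A-sharp, C-double-sharp, E-sharp, G-sharp, B, F-sharp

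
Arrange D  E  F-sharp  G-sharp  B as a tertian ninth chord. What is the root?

E

Arranged so that each adjacent pair is a third by letter name: E – G-sharp – B – D – F-sharp.
The bottom of that stack, E, is the root (this is E dominant ninth).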